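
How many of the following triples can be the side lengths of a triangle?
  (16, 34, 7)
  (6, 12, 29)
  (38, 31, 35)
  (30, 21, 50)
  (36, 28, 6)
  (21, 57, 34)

(7,16,34): 7+16 ≤ 34 → not valid
(6,12,29): 6+12 ≤ 29 → not valid
(31,35,38): 31+35 > 38 → valid
(21,30,50): 21+30 > 50 → valid
(6,28,36): 6+28 ≤ 36 → not valid
(21,34,57): 21+34 ≤ 57 → not valid
2 of the 6 triples form a triangle.

2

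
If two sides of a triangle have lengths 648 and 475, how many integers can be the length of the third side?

The third side lies in the open interval (173, 1123).
Integers from 174 to 1122 inclusive: 1122 − 174 + 1 = 949.

949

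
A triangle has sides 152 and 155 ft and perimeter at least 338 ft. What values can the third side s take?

31 ≤ s < 307

Triangle inequality alone gives 3 < s < 307.
The perimeter condition gives s ≥ 338 − 152 − 155 = 31.
Intersecting the two: 31 ≤ s < 307.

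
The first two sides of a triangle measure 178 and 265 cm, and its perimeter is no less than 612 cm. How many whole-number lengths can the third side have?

274

Triangle inequality: 87 < x < 443. Perimeter ≥ 612 gives x ≥ 612 − 178 − 265 = 169.
So 169 ≤ x < 443; integers 169 through 442: 274 values.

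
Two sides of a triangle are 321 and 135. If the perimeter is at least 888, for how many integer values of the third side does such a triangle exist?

Triangle inequality: 186 < x < 456. Perimeter ≥ 888 gives x ≥ 888 − 321 − 135 = 432.
So 432 ≤ x < 456; integers 432 through 455: 24 values.

24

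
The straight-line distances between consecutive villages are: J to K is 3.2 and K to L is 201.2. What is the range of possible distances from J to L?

By the triangle inequality, |3.2 − 201.2| ≤ JL ≤ 3.2 + 201.2.

198.0 ≤ JL ≤ 204.4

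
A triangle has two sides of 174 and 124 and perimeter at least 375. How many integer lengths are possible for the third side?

Triangle inequality: 50 < x < 298. Perimeter ≥ 375 gives x ≥ 375 − 174 − 124 = 77.
So 77 ≤ x < 298; integers 77 through 297: 221 values.

221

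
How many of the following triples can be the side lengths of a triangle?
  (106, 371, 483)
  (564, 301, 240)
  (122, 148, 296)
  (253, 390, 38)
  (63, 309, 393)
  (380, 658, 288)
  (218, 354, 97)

(106,371,483): 106+371 ≤ 483 → not valid
(240,301,564): 240+301 ≤ 564 → not valid
(122,148,296): 122+148 ≤ 296 → not valid
(38,253,390): 38+253 ≤ 390 → not valid
(63,309,393): 63+309 ≤ 393 → not valid
(288,380,658): 288+380 > 658 → valid
(97,218,354): 97+218 ≤ 354 → not valid
1 of the 7 triples forms a triangle.

1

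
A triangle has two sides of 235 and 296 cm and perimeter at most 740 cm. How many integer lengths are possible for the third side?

Triangle inequality: 61 < x < 531. Perimeter ≤ 740 gives x ≤ 740 − 235 − 296 = 209.
So 61 < x ≤ 209; integers 62 through 209: 148 values.

148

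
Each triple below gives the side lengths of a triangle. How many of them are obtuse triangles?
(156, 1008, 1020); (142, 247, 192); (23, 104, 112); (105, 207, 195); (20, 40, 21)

3

(156,1008,1020): 156²+1008² = 1040400 = 1020² → right
(142,247,192): 142²+192² = 57028 < 61009 = 247² → obtuse
(23,104,112): 23²+104² = 11345 < 12544 = 112² → obtuse
(105,207,195): 105²+195² = 49050 > 42849 = 207² → acute
(20,40,21): 20²+21² = 841 < 1600 = 40² → obtuse
3 of the 5 are obtuse.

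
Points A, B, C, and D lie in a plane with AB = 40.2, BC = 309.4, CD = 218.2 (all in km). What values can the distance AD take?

The maximum is all hops collinear in one direction: 40.2 + 309.4 + 218.2 = 567.8.
The longest hop is 309.4; the others sum to 258.4. Folding the others back against it leaves at least 309.4 − 258.4 = 51.0.

51.0 ≤ AD ≤ 567.8 km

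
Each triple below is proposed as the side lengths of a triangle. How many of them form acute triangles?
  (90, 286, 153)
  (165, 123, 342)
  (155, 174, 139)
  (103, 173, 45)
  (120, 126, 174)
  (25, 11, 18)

(90,286,153): 90+153 ≤ 286, not a triangle
(165,123,342): 123+165 ≤ 342, not a triangle
(155,174,139): 139²+155² = 43346 > 30276 = 174² → acute
(103,173,45): 45+103 ≤ 173, not a triangle
(120,126,174): 120²+126² = 30276 = 174² → right
(25,11,18): 11²+18² = 445 < 625 = 25² → obtuse
1 of the 6 is acute.

1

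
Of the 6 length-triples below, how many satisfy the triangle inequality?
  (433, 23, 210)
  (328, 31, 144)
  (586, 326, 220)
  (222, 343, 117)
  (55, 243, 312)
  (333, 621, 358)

1

(23,210,433): 23+210 ≤ 433 → not valid
(31,144,328): 31+144 ≤ 328 → not valid
(220,326,586): 220+326 ≤ 586 → not valid
(117,222,343): 117+222 ≤ 343 → not valid
(55,243,312): 55+243 ≤ 312 → not valid
(333,358,621): 333+358 > 621 → valid
1 of the 6 triples forms a triangle.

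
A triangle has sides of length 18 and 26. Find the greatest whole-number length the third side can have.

43

The third side must be strictly less than 18 + 26 = 44.
The largest integer below 44 is 43.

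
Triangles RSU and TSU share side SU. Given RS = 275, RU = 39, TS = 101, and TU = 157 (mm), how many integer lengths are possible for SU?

21

From triangle RSU: 236 < SU < 314.
From triangle TSU: 56 < SU < 258.
Intersection: 236 < SU < 258, so integers 237 through 257: 21 values.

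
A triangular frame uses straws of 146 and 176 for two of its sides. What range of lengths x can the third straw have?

By the triangle inequality, x must be less than 146 + 176 = 322 and greater than |146 − 176| = 30.

30 < x < 322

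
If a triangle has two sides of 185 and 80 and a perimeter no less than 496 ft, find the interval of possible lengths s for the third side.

231 ≤ s < 265

Triangle inequality alone gives 105 < s < 265.
The perimeter condition gives s ≥ 496 − 185 − 80 = 231.
Intersecting the two: 231 ≤ s < 265.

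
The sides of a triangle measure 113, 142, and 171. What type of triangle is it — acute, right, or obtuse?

acute

Compare the square of the longest side to the sum of squares of the other two: 113² + 142² = 32933 > 29241 = 171².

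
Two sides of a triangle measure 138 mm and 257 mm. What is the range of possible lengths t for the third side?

By the triangle inequality, t must be less than 138 + 257 = 395 and greater than |138 − 257| = 119.

119 < t < 395 (mm)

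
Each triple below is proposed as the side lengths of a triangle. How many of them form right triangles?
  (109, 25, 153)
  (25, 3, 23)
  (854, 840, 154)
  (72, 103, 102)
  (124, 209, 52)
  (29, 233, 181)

(109,25,153): 25+109 ≤ 153, not a triangle
(25,3,23): 3²+23² = 538 < 625 = 25² → obtuse
(854,840,154): 154²+840² = 729316 = 854² → right
(72,103,102): 72²+102² = 15588 > 10609 = 103² → acute
(124,209,52): 52+124 ≤ 209, not a triangle
(29,233,181): 29+181 ≤ 233, not a triangle
1 of the 6 is right.

1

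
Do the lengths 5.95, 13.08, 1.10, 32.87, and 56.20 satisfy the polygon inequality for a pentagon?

For a pentagon, each side must be shorter than the sum of the others.
Here the longest side is 56.20, but the remaining 4 sides sum to only 53.00.

No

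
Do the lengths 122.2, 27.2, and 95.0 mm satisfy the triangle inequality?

The two shorter sides sum to 122.2, exactly equal to the longest side 122.2.
That gives only a degenerate (flat) triangle — the inequality must be strict.

No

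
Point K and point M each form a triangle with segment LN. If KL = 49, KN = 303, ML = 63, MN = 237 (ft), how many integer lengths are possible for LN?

45

From triangle KLN: 254 < LN < 352.
From triangle MLN: 174 < LN < 300.
Intersection: 254 < LN < 300, so integers 255 through 299: 45 values.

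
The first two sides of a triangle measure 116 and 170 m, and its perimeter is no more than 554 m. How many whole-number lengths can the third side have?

Triangle inequality: 54 < x < 286. Perimeter ≤ 554 gives x ≤ 554 − 116 − 170 = 268.
So 54 < x ≤ 268; integers 55 through 268: 214 values.

214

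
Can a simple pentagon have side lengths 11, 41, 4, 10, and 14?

No

For a pentagon, each side must be shorter than the sum of the others.
Here the longest side is 41, but the remaining 4 sides sum to only 39.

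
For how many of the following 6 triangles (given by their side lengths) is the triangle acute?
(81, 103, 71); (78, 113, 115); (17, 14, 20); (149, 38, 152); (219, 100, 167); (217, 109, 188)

(81,103,71): 71²+81² = 11602 > 10609 = 103² → acute
(78,113,115): 78²+113² = 18853 > 13225 = 115² → acute
(17,14,20): 14²+17² = 485 > 400 = 20² → acute
(149,38,152): 38²+149² = 23645 > 23104 = 152² → acute
(219,100,167): 100²+167² = 37889 < 47961 = 219² → obtuse
(217,109,188): 109²+188² = 47225 > 47089 = 217² → acute
5 of the 6 are acute.

5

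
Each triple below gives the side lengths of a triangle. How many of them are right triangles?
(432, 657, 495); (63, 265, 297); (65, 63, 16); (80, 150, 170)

(432,657,495): 432²+495² = 431649 = 657² → right
(63,265,297): 63²+265² = 74194 < 88209 = 297² → obtuse
(65,63,16): 16²+63² = 4225 = 65² → right
(80,150,170): 80²+150² = 28900 = 170² → right
3 of the 4 are right.

3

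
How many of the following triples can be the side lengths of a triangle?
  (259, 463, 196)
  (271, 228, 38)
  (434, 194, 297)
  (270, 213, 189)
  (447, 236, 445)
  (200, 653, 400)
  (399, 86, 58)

(196,259,463): 196+259 ≤ 463 → not valid
(38,228,271): 38+228 ≤ 271 → not valid
(194,297,434): 194+297 > 434 → valid
(189,213,270): 189+213 > 270 → valid
(236,445,447): 236+445 > 447 → valid
(200,400,653): 200+400 ≤ 653 → not valid
(58,86,399): 58+86 ≤ 399 → not valid
3 of the 7 triples form a triangle.

3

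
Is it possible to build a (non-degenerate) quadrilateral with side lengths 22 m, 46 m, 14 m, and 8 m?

No

For a quadrilateral, each side must be shorter than the sum of the others.
Here the longest side is 46, but the remaining 3 sides sum to only 44.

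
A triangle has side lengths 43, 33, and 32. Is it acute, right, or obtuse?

Compare the square of the longest side to the sum of squares of the other two: 32² + 33² = 2113 > 1849 = 43².

acute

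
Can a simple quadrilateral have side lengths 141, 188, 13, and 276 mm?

Yes

A quadrilateral exists iff every side is shorter than the sum of the others — equivalently, the longest side is less than the sum of the rest.
Longest side 276 < 342 (sum of the remaining 3), so yes.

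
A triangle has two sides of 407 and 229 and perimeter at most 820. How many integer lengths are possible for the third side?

Triangle inequality: 178 < x < 636. Perimeter ≤ 820 gives x ≤ 820 − 407 − 229 = 184.
So 178 < x ≤ 184; integers 179 through 184: 6 values.

6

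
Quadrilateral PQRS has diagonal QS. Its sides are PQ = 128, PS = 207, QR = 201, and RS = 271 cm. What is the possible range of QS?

From triangle PQS: |128 − 207| < QS < 128 + 207, i.e. 79 < QS < 335.
From triangle RQS: 70 < QS < 472.
Both must hold, so QS lies in the intersection.

79 < QS < 335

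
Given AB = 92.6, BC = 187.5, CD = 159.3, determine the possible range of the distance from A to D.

The maximum is all hops collinear in one direction: 92.6 + 187.5 + 159.3 = 439.4.
The longest hop is 187.5; the others sum to 251.9. Since 187.5 ≤ 251.9, the path can fold back on itself completely, so the minimum distance is 0.

0 ≤ AD ≤ 439.4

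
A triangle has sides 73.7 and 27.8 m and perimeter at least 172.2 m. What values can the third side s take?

70.7 ≤ s < 101.5

Triangle inequality alone gives 45.9 < s < 101.5.
The perimeter condition gives s ≥ 172.2 − 73.7 − 27.8 = 70.7.
Intersecting the two: 70.7 ≤ s < 101.5.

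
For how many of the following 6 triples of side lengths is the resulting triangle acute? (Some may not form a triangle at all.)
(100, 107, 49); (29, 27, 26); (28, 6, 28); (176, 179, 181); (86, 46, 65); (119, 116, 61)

(100,107,49): 49²+100² = 12401 > 11449 = 107² → acute
(29,27,26): 26²+27² = 1405 > 841 = 29² → acute
(28,6,28): 6²+28² = 820 > 784 = 28² → acute
(176,179,181): 176²+179² = 63017 > 32761 = 181² → acute
(86,46,65): 46²+65² = 6341 < 7396 = 86² → obtuse
(119,116,61): 61²+116² = 17177 > 14161 = 119² → acute
5 of the 6 are acute.

5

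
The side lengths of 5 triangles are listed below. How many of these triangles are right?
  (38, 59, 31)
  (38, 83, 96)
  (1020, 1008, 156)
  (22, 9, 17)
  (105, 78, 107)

1

(38,59,31): 31²+38² = 2405 < 3481 = 59² → obtuse
(38,83,96): 38²+83² = 8333 < 9216 = 96² → obtuse
(1020,1008,156): 156²+1008² = 1040400 = 1020² → right
(22,9,17): 9²+17² = 370 < 484 = 22² → obtuse
(105,78,107): 78²+105² = 17109 > 11449 = 107² → acute
1 of the 5 is right.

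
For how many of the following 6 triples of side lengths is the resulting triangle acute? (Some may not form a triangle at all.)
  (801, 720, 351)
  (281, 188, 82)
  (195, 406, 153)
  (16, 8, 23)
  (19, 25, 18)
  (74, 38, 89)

1

(801,720,351): 351²+720² = 641601 = 801² → right
(281,188,82): 82+188 ≤ 281, not a triangle
(195,406,153): 153+195 ≤ 406, not a triangle
(16,8,23): 8²+16² = 320 < 529 = 23² → obtuse
(19,25,18): 18²+19² = 685 > 625 = 25² → acute
(74,38,89): 38²+74² = 6920 < 7921 = 89² → obtuse
1 of the 6 is acute.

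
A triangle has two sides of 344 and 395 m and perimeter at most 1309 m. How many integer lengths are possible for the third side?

519

Triangle inequality: 51 < x < 739. Perimeter ≤ 1309 gives x ≤ 1309 − 344 − 395 = 570.
So 51 < x ≤ 570; integers 52 through 570: 519 values.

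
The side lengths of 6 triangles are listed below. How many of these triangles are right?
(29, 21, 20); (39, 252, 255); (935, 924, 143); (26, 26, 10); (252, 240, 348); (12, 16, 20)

5

(29,21,20): 20²+21² = 841 = 29² → right
(39,252,255): 39²+252² = 65025 = 255² → right
(935,924,143): 143²+924² = 874225 = 935² → right
(26,26,10): 10²+26² = 776 > 676 = 26² → acute
(252,240,348): 240²+252² = 121104 = 348² → right
(12,16,20): 12²+16² = 400 = 20² → right
5 of the 6 are right.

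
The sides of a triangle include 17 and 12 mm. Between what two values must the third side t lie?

By the triangle inequality, t must be less than 17 + 12 = 29 and greater than |17 − 12| = 5.

5 < t < 29 (mm)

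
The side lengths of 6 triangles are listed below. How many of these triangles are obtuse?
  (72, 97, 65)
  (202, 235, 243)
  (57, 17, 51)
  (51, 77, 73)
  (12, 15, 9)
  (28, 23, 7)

(72,97,65): 65²+72² = 9409 = 97² → right
(202,235,243): 202²+235² = 96029 > 59049 = 243² → acute
(57,17,51): 17²+51² = 2890 < 3249 = 57² → obtuse
(51,77,73): 51²+73² = 7930 > 5929 = 77² → acute
(12,15,9): 9²+12² = 225 = 15² → right
(28,23,7): 7²+23² = 578 < 784 = 28² → obtuse
2 of the 6 are obtuse.

2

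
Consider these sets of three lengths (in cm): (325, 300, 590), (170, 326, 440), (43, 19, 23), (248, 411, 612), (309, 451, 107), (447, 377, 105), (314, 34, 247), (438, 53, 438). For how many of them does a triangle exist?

(300,325,590): 300+325 > 590 → valid
(170,326,440): 170+326 > 440 → valid
(19,23,43): 19+23 ≤ 43 → not valid
(248,411,612): 248+411 > 612 → valid
(107,309,451): 107+309 ≤ 451 → not valid
(105,377,447): 105+377 > 447 → valid
(34,247,314): 34+247 ≤ 314 → not valid
(53,438,438): 53+438 > 438 → valid
5 of the 8 triples form a triangle.

5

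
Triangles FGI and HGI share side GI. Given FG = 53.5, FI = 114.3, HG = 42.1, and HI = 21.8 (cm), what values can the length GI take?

60.8 < GI < 63.9

From triangle FGI: |53.5 − 114.3| < GI < 53.5 + 114.3, i.e. 60.8 < GI < 167.8.
From triangle HGI: 20.3 < GI < 63.9.
Both must hold, so GI lies in the intersection.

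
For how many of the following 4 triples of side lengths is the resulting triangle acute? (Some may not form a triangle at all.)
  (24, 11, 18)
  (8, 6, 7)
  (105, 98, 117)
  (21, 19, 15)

(24,11,18): 11²+18² = 445 < 576 = 24² → obtuse
(8,6,7): 6²+7² = 85 > 64 = 8² → acute
(105,98,117): 98²+105² = 20629 > 13689 = 117² → acute
(21,19,15): 15²+19² = 586 > 441 = 21² → acute
3 of the 4 are acute.

3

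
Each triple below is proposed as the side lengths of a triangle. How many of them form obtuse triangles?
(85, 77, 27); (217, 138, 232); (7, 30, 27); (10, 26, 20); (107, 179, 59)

3

(85,77,27): 27²+77² = 6658 < 7225 = 85² → obtuse
(217,138,232): 138²+217² = 66133 > 53824 = 232² → acute
(7,30,27): 7²+27² = 778 < 900 = 30² → obtuse
(10,26,20): 10²+20² = 500 < 676 = 26² → obtuse
(107,179,59): 59+107 ≤ 179, not a triangle
3 of the 5 are obtuse.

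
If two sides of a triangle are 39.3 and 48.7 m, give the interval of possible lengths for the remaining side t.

By the triangle inequality, t must be less than 39.3 + 48.7 = 88.0 and greater than |39.3 − 48.7| = 9.4.

9.4 < t < 88.0 (m)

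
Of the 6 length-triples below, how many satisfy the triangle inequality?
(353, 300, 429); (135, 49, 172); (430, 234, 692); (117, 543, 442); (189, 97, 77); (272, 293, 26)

4

(300,353,429): 300+353 > 429 → valid
(49,135,172): 49+135 > 172 → valid
(234,430,692): 234+430 ≤ 692 → not valid
(117,442,543): 117+442 > 543 → valid
(77,97,189): 77+97 ≤ 189 → not valid
(26,272,293): 26+272 > 293 → valid
4 of the 6 triples form a triangle.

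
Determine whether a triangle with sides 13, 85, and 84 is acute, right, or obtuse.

Compare the square of the longest side to the sum of squares of the other two: 13² + 84² = 7225 = 85².

right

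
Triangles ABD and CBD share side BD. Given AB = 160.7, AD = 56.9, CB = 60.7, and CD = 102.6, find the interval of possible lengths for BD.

103.8 < BD < 163.3

From triangle ABD: |160.7 − 56.9| < BD < 160.7 + 56.9, i.e. 103.8 < BD < 217.6.
From triangle CBD: 41.9 < BD < 163.3.
Both must hold, so BD lies in the intersection.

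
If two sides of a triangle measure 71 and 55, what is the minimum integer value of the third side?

17

The third side must be strictly greater than |71 − 55| = 16.
The smallest integer above 16 is 17.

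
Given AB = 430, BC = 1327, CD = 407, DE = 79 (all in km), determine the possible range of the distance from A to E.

The maximum is all hops collinear in one direction: 430 + 1327 + 407 + 79 = 2243.
The longest hop is 1327; the others sum to 916. Folding the others back against it leaves at least 1327 − 916 = 411.

411 ≤ AE ≤ 2243 km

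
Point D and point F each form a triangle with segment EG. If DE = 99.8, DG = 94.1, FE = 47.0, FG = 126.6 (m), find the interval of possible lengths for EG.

From triangle DEG: |99.8 − 94.1| < EG < 99.8 + 94.1, i.e. 5.7 < EG < 193.9.
From triangle FEG: 79.6 < EG < 173.6.
Both must hold, so EG lies in the intersection.

79.6 < EG < 173.6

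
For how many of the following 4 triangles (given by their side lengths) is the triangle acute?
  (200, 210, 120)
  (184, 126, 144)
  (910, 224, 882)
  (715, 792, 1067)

2

(200,210,120): 120²+200² = 54400 > 44100 = 210² → acute
(184,126,144): 126²+144² = 36612 > 33856 = 184² → acute
(910,224,882): 224²+882² = 828100 = 910² → right
(715,792,1067): 715²+792² = 1138489 = 1067² → right
2 of the 4 are acute.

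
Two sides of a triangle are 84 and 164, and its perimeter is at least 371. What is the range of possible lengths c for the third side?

123 ≤ c < 248

Triangle inequality alone gives 80 < c < 248.
The perimeter condition gives c ≥ 371 − 84 − 164 = 123.
Intersecting the two: 123 ≤ c < 248.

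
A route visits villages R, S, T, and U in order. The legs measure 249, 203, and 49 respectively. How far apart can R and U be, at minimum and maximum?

The maximum is all hops collinear in one direction: 249 + 203 + 49 = 501.
The longest hop is 249; the others sum to 252. Since 249 ≤ 252, the path can fold back on itself completely, so the minimum distance is 0.

0 ≤ RU ≤ 501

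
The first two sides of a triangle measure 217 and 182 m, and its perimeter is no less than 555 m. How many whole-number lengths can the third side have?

Triangle inequality: 35 < x < 399. Perimeter ≥ 555 gives x ≥ 555 − 217 − 182 = 156.
So 156 ≤ x < 399; integers 156 through 398: 243 values.

243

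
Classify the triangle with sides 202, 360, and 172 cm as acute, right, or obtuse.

obtuse

Compare the square of the longest side to the sum of squares of the other two: 172² + 202² = 70388 < 129600 = 360².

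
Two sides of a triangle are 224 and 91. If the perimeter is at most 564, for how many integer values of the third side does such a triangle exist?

116

Triangle inequality: 133 < x < 315. Perimeter ≤ 564 gives x ≤ 564 − 224 − 91 = 249.
So 133 < x ≤ 249; integers 134 through 249: 116 values.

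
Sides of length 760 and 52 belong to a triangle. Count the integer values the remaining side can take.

103

The third side lies in the open interval (708, 812).
Integers from 709 to 811 inclusive: 811 − 709 + 1 = 103.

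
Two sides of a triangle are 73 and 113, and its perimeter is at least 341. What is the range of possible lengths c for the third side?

Triangle inequality alone gives 40 < c < 186.
The perimeter condition gives c ≥ 341 − 73 − 113 = 155.
Intersecting the two: 155 ≤ c < 186.

155 ≤ c < 186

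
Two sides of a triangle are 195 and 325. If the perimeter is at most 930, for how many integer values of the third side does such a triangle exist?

280

Triangle inequality: 130 < x < 520. Perimeter ≤ 930 gives x ≤ 930 − 195 − 325 = 410.
So 130 < x ≤ 410; integers 131 through 410: 280 values.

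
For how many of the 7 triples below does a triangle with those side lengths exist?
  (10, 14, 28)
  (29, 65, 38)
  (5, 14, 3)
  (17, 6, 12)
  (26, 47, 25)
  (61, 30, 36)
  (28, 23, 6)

(10,14,28): 10+14 ≤ 28 → not valid
(29,38,65): 29+38 > 65 → valid
(3,5,14): 3+5 ≤ 14 → not valid
(6,12,17): 6+12 > 17 → valid
(25,26,47): 25+26 > 47 → valid
(30,36,61): 30+36 > 61 → valid
(6,23,28): 6+23 > 28 → valid
5 of the 7 triples form a triangle.

5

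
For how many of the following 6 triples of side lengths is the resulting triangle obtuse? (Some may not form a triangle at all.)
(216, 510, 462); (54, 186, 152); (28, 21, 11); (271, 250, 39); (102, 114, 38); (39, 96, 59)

5

(216,510,462): 216²+462² = 260100 = 510² → right
(54,186,152): 54²+152² = 26020 < 34596 = 186² → obtuse
(28,21,11): 11²+21² = 562 < 784 = 28² → obtuse
(271,250,39): 39²+250² = 64021 < 73441 = 271² → obtuse
(102,114,38): 38²+102² = 11848 < 12996 = 114² → obtuse
(39,96,59): 39²+59² = 5002 < 9216 = 96² → obtuse
5 of the 6 are obtuse.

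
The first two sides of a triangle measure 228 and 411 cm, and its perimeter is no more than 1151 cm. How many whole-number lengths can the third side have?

329

Triangle inequality: 183 < x < 639. Perimeter ≤ 1151 gives x ≤ 1151 − 228 − 411 = 512.
So 183 < x ≤ 512; integers 184 through 512: 329 values.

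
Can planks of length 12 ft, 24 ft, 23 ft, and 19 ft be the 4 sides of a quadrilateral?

A quadrilateral exists iff every side is shorter than the sum of the others — equivalently, the longest side is less than the sum of the rest.
Longest side 24 < 54 (sum of the remaining 3), so yes.

Yes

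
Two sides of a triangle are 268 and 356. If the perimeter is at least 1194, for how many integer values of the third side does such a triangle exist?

54

Triangle inequality: 88 < x < 624. Perimeter ≥ 1194 gives x ≥ 1194 − 268 − 356 = 570.
So 570 ≤ x < 624; integers 570 through 623: 54 values.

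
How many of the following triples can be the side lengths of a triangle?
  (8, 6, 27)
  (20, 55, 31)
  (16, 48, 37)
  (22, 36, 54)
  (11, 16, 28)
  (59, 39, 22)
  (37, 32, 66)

(6,8,27): 6+8 ≤ 27 → not valid
(20,31,55): 20+31 ≤ 55 → not valid
(16,37,48): 16+37 > 48 → valid
(22,36,54): 22+36 > 54 → valid
(11,16,28): 11+16 ≤ 28 → not valid
(22,39,59): 22+39 > 59 → valid
(32,37,66): 32+37 > 66 → valid
4 of the 7 triples form a triangle.

4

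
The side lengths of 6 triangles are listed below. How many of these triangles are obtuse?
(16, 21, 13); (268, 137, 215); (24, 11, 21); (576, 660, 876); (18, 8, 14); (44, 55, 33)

(16,21,13): 13²+16² = 425 < 441 = 21² → obtuse
(268,137,215): 137²+215² = 64994 < 71824 = 268² → obtuse
(24,11,21): 11²+21² = 562 < 576 = 24² → obtuse
(576,660,876): 576²+660² = 767376 = 876² → right
(18,8,14): 8²+14² = 260 < 324 = 18² → obtuse
(44,55,33): 33²+44² = 3025 = 55² → right
4 of the 6 are obtuse.

4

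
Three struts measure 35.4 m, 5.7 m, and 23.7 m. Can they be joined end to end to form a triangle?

No

The longest side is 35.4, but the other two sum to only 29.4.
29.4 < 35.4, so the triangle inequality fails.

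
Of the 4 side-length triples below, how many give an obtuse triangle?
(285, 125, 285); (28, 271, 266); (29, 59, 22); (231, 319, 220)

1

(285,125,285): 125²+285² = 96850 > 81225 = 285² → acute
(28,271,266): 28²+266² = 71540 < 73441 = 271² → obtuse
(29,59,22): 22+29 ≤ 59, not a triangle
(231,319,220): 220²+231² = 101761 = 319² → right
1 of the 4 is obtuse.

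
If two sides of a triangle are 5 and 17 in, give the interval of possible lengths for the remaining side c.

By the triangle inequality, c must be less than 5 + 17 = 22 and greater than |5 − 17| = 12.

12 < c < 22 (in)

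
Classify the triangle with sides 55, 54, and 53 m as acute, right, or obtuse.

acute

Compare the square of the longest side to the sum of squares of the other two: 53² + 54² = 5725 > 3025 = 55².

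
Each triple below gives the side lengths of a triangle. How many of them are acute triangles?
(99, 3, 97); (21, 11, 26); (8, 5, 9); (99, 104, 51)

(99,3,97): 3²+97² = 9418 < 9801 = 99² → obtuse
(21,11,26): 11²+21² = 562 < 676 = 26² → obtuse
(8,5,9): 5²+8² = 89 > 81 = 9² → acute
(99,104,51): 51²+99² = 12402 > 10816 = 104² → acute
2 of the 4 are acute.

2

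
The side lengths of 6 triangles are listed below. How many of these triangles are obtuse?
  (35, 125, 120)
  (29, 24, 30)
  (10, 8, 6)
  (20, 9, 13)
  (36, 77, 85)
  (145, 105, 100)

1

(35,125,120): 35²+120² = 15625 = 125² → right
(29,24,30): 24²+29² = 1417 > 900 = 30² → acute
(10,8,6): 6²+8² = 100 = 10² → right
(20,9,13): 9²+13² = 250 < 400 = 20² → obtuse
(36,77,85): 36²+77² = 7225 = 85² → right
(145,105,100): 100²+105² = 21025 = 145² → right
1 of the 6 is obtuse.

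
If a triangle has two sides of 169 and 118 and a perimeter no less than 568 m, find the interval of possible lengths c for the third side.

Triangle inequality alone gives 51 < c < 287.
The perimeter condition gives c ≥ 568 − 169 − 118 = 281.
Intersecting the two: 281 ≤ c < 287.

281 ≤ c < 287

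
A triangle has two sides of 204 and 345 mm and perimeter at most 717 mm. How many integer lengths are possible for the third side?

Triangle inequality: 141 < x < 549. Perimeter ≤ 717 gives x ≤ 717 − 204 − 345 = 168.
So 141 < x ≤ 168; integers 142 through 168: 27 values.

27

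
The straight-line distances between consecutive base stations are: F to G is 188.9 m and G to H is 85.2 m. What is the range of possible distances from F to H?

103.7 ≤ FH ≤ 274.1 m

By the triangle inequality, |188.9 − 85.2| ≤ FH ≤ 188.9 + 85.2.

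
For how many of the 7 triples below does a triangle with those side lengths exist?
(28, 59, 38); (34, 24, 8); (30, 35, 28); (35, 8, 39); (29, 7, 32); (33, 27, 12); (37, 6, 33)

(28,38,59): 28+38 > 59 → valid
(8,24,34): 8+24 ≤ 34 → not valid
(28,30,35): 28+30 > 35 → valid
(8,35,39): 8+35 > 39 → valid
(7,29,32): 7+29 > 32 → valid
(12,27,33): 12+27 > 33 → valid
(6,33,37): 6+33 > 37 → valid
6 of the 7 triples form a triangle.

6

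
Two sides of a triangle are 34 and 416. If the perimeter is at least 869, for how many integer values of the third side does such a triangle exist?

Triangle inequality: 382 < x < 450. Perimeter ≥ 869 gives x ≥ 869 − 34 − 416 = 419.
So 419 ≤ x < 450; integers 419 through 449: 31 values.

31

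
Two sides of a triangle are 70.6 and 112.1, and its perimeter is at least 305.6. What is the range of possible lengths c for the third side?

122.9 ≤ c < 182.7

Triangle inequality alone gives 41.5 < c < 182.7.
The perimeter condition gives c ≥ 305.6 − 70.6 − 112.1 = 122.9.
Intersecting the two: 122.9 ≤ c < 182.7.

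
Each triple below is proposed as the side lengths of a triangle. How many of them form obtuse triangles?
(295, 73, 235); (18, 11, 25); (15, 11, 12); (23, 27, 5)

3

(295,73,235): 73²+235² = 60554 < 87025 = 295² → obtuse
(18,11,25): 11²+18² = 445 < 625 = 25² → obtuse
(15,11,12): 11²+12² = 265 > 225 = 15² → acute
(23,27,5): 5²+23² = 554 < 729 = 27² → obtuse
3 of the 4 are obtuse.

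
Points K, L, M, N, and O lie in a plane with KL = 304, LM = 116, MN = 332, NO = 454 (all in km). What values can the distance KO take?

The maximum is all hops collinear in one direction: 304 + 116 + 332 + 454 = 1206.
The longest hop is 454; the others sum to 752. Since 454 ≤ 752, the path can fold back on itself completely, so the minimum distance is 0.

0 ≤ KO ≤ 1206 km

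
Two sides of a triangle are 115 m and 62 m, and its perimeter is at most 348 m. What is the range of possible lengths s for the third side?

53 < s ≤ 171 m

Triangle inequality alone gives 53 < s < 177.
The perimeter condition gives s ≤ 348 − 115 − 62 = 171.
Intersecting the two: 53 < s ≤ 171.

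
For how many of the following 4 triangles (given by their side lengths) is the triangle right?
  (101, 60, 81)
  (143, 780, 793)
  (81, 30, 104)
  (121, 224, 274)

(101,60,81): 60²+81² = 10161 < 10201 = 101² → obtuse
(143,780,793): 143²+780² = 628849 = 793² → right
(81,30,104): 30²+81² = 7461 < 10816 = 104² → obtuse
(121,224,274): 121²+224² = 64817 < 75076 = 274² → obtuse
1 of the 4 is right.

1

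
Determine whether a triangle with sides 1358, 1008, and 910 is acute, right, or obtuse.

Compare the square of the longest side to the sum of squares of the other two: 910² + 1008² = 1844164 = 1358².

right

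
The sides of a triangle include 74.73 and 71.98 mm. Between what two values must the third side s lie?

2.75 < s < 146.71 (mm)

By the triangle inequality, s must be less than 74.73 + 71.98 = 146.71 and greater than |74.73 − 71.98| = 2.75.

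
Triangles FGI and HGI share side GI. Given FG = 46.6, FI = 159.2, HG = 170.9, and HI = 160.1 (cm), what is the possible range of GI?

112.6 < GI < 205.8

From triangle FGI: |46.6 − 159.2| < GI < 46.6 + 159.2, i.e. 112.6 < GI < 205.8.
From triangle HGI: 10.8 < GI < 331.0.
Both must hold, so GI lies in the intersection.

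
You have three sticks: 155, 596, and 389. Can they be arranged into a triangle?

No

The longest side is 596, but the other two sum to only 544.
544 < 596, so the triangle inequality fails.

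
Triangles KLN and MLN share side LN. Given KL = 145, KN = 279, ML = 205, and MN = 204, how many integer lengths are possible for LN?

274

From triangle KLN: 134 < LN < 424.
From triangle MLN: 1 < LN < 409.
Intersection: 134 < LN < 409, so integers 135 through 408: 274 values.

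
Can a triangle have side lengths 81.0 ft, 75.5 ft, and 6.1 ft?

Yes

The longest side is 81.0, and the other two sum to 81.6.
Since 81.6 > 81.0, the triangle inequality holds.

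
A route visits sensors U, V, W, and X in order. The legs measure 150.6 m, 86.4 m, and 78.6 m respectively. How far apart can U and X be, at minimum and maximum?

0 ≤ UX ≤ 315.6 m

The maximum is all hops collinear in one direction: 150.6 + 86.4 + 78.6 = 315.6.
The longest hop is 150.6; the others sum to 165.0. Since 150.6 ≤ 165.0, the path can fold back on itself completely, so the minimum distance is 0.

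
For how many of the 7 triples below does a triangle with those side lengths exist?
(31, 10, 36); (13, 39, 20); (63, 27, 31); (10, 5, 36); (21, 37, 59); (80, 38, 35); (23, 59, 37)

(10,31,36): 10+31 > 36 → valid
(13,20,39): 13+20 ≤ 39 → not valid
(27,31,63): 27+31 ≤ 63 → not valid
(5,10,36): 5+10 ≤ 36 → not valid
(21,37,59): 21+37 ≤ 59 → not valid
(35,38,80): 35+38 ≤ 80 → not valid
(23,37,59): 23+37 > 59 → valid
2 of the 7 triples form a triangle.

2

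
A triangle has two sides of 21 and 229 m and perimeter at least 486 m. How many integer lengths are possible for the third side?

14

Triangle inequality: 208 < x < 250. Perimeter ≥ 486 gives x ≥ 486 − 21 − 229 = 236.
So 236 ≤ x < 250; integers 236 through 249: 14 values.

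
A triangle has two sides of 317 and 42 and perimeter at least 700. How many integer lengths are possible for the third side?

18

Triangle inequality: 275 < x < 359. Perimeter ≥ 700 gives x ≥ 700 − 317 − 42 = 341.
So 341 ≤ x < 359; integers 341 through 358: 18 values.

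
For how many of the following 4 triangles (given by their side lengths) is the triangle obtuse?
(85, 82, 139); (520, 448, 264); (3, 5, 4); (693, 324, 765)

1

(85,82,139): 82²+85² = 13949 < 19321 = 139² → obtuse
(520,448,264): 264²+448² = 270400 = 520² → right
(3,5,4): 3²+4² = 25 = 5² → right
(693,324,765): 324²+693² = 585225 = 765² → right
1 of the 4 is obtuse.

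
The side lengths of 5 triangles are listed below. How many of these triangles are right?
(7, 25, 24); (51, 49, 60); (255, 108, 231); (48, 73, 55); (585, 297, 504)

4

(7,25,24): 7²+24² = 625 = 25² → right
(51,49,60): 49²+51² = 5002 > 3600 = 60² → acute
(255,108,231): 108²+231² = 65025 = 255² → right
(48,73,55): 48²+55² = 5329 = 73² → right
(585,297,504): 297²+504² = 342225 = 585² → right
4 of the 5 are right.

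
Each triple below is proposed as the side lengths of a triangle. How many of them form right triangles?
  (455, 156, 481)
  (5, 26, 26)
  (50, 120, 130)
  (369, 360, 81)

(455,156,481): 156²+455² = 231361 = 481² → right
(5,26,26): 5²+26² = 701 > 676 = 26² → acute
(50,120,130): 50²+120² = 16900 = 130² → right
(369,360,81): 81²+360² = 136161 = 369² → right
3 of the 4 are right.

3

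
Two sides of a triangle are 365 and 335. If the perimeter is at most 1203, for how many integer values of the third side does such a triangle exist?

Triangle inequality: 30 < x < 700. Perimeter ≤ 1203 gives x ≤ 1203 − 365 − 335 = 503.
So 30 < x ≤ 503; integers 31 through 503: 473 values.

473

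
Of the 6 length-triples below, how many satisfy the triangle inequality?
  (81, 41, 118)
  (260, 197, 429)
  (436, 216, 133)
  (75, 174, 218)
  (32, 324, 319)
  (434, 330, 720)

(41,81,118): 41+81 > 118 → valid
(197,260,429): 197+260 > 429 → valid
(133,216,436): 133+216 ≤ 436 → not valid
(75,174,218): 75+174 > 218 → valid
(32,319,324): 32+319 > 324 → valid
(330,434,720): 330+434 > 720 → valid
5 of the 6 triples form a triangle.

5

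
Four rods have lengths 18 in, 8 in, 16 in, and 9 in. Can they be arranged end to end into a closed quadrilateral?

Yes

A quadrilateral exists iff every side is shorter than the sum of the others — equivalently, the longest side is less than the sum of the rest.
Longest side 18 < 33 (sum of the remaining 3), so yes.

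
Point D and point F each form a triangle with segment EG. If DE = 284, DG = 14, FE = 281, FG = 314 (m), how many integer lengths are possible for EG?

27

From triangle DEG: 270 < EG < 298.
From triangle FEG: 33 < EG < 595.
Intersection: 270 < EG < 298, so integers 271 through 297: 27 values.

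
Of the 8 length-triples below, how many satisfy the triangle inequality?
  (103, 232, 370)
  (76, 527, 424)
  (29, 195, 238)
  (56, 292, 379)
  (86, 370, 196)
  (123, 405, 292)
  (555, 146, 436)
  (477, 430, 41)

(103,232,370): 103+232 ≤ 370 → not valid
(76,424,527): 76+424 ≤ 527 → not valid
(29,195,238): 29+195 ≤ 238 → not valid
(56,292,379): 56+292 ≤ 379 → not valid
(86,196,370): 86+196 ≤ 370 → not valid
(123,292,405): 123+292 > 405 → valid
(146,436,555): 146+436 > 555 → valid
(41,430,477): 41+430 ≤ 477 → not valid
2 of the 8 triples form a triangle.

2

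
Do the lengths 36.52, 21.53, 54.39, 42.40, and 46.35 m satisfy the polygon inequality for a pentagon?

A pentagon exists iff every side is shorter than the sum of the others — equivalently, the longest side is less than the sum of the rest.
Longest side 54.39 < 146.80 (sum of the remaining 4), so yes.

Yes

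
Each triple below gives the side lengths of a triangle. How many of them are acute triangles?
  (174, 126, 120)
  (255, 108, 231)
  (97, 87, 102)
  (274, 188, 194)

1

(174,126,120): 120²+126² = 30276 = 174² → right
(255,108,231): 108²+231² = 65025 = 255² → right
(97,87,102): 87²+97² = 16978 > 10404 = 102² → acute
(274,188,194): 188²+194² = 72980 < 75076 = 274² → obtuse
1 of the 4 is acute.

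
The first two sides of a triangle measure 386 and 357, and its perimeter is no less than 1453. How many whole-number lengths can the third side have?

33

Triangle inequality: 29 < x < 743. Perimeter ≥ 1453 gives x ≥ 1453 − 386 − 357 = 710.
So 710 ≤ x < 743; integers 710 through 742: 33 values.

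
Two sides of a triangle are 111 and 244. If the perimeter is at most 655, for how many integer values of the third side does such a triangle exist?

167

Triangle inequality: 133 < x < 355. Perimeter ≤ 655 gives x ≤ 655 − 111 − 244 = 300.
So 133 < x ≤ 300; integers 134 through 300: 167 values.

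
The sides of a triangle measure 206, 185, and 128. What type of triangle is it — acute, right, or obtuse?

Compare the square of the longest side to the sum of squares of the other two: 128² + 185² = 50609 > 42436 = 206².

acute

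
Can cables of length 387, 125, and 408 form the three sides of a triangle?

The longest side is 408, and the other two sum to 512.
Since 512 > 408, the triangle inequality holds.

Yes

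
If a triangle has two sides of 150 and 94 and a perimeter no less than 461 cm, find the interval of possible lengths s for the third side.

Triangle inequality alone gives 56 < s < 244.
The perimeter condition gives s ≥ 461 − 150 − 94 = 217.
Intersecting the two: 217 ≤ s < 244.

217 ≤ s < 244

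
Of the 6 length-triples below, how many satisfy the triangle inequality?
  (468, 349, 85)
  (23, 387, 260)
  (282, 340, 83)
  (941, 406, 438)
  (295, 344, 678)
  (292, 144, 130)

(85,349,468): 85+349 ≤ 468 → not valid
(23,260,387): 23+260 ≤ 387 → not valid
(83,282,340): 83+282 > 340 → valid
(406,438,941): 406+438 ≤ 941 → not valid
(295,344,678): 295+344 ≤ 678 → not valid
(130,144,292): 130+144 ≤ 292 → not valid
1 of the 6 triples forms a triangle.

1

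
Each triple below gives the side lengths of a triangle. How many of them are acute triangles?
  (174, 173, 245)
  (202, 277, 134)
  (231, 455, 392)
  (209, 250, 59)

1

(174,173,245): 173²+174² = 60205 > 60025 = 245² → acute
(202,277,134): 134²+202² = 58760 < 76729 = 277² → obtuse
(231,455,392): 231²+392² = 207025 = 455² → right
(209,250,59): 59²+209² = 47162 < 62500 = 250² → obtuse
1 of the 4 is acute.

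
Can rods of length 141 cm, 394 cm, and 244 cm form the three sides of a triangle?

The longest side is 394, but the other two sum to only 385.
385 < 394, so the triangle inequality fails.

No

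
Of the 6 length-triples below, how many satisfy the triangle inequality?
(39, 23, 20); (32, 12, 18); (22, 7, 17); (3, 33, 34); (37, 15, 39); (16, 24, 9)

5

(20,23,39): 20+23 > 39 → valid
(12,18,32): 12+18 ≤ 32 → not valid
(7,17,22): 7+17 > 22 → valid
(3,33,34): 3+33 > 34 → valid
(15,37,39): 15+37 > 39 → valid
(9,16,24): 9+16 > 24 → valid
5 of the 6 triples form a triangle.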